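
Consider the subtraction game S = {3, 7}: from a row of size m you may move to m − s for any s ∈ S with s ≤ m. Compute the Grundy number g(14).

1

Compute g(0), g(1), … for moves {3, 7}:
k:     0  1  2  3  4  5  6  7  8  9 10 11 12 13 14
g(k):  0  0  0  1  1  1  0  2  2  1  0  0  0  1  1
So g(14) = 1.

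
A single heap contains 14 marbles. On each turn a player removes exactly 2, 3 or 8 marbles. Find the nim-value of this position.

2

Build the Grundy sequence with g(k) = mex{g(k−s) : s ∈ {2, 3, 8}, s ≤ k}:
g(0) = mex{} = 0
g(1) = mex{} = 0
g(2) = mex{0} = 1
g(3) = mex{0} = 1
g(4) = mex{0,1} = 2
g(5) = mex{1} = 0
g(6) = mex{1,2} = 0
g(7) = mex{0,2} = 1
g(8) = mex{0} = 1
g(9) = mex{0,1} = 2
g(10) = mex{1} = 0
g(11) = mex{1,2} = 0
g(12) = mex{0,2} = 1
g(13) = mex{0} = 1
g(14) = mex{0,1} = 2
So g(14) = 2.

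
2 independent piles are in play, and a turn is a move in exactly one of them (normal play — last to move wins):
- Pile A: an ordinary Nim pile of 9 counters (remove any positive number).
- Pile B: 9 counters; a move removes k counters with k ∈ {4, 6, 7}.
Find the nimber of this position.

11

Pile A is a plain Nim pile of size 9, so its Grundy value is 9.
For pile B, compute g(0), g(1), … with moves {4, 6, 7}:
k:     0  1  2  3  4  5  6  7  8  9
g(k):  0  0  0  0  1  1  1  1  2  2
So g(9) = 2.
The value of a disjunctive sum is the nim-sum of the parts.
Combined value = 9 ⊕ 2 = 11.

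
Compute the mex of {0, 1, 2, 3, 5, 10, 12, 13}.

The values 0, 1, 2, 3 are all present; 4 is the first non-negative integer missing from the set.

4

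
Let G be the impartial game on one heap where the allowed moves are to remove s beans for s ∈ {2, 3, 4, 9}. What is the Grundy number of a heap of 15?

Compute g(0), g(1), … for moves {2, 3, 4, 9}:
k:     0  1  2  3  4  5  6  7  8  9 10 11 12 13 14 15
g(k):  0  0  1  1  2  2  0  0  1  1  2  2  0  0  1  1
So g(15) = 1.

1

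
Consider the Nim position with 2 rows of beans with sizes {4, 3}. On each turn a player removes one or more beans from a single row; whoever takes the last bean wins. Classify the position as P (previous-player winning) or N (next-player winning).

N-position

Nim-sum: 4 XOR 3 = 7.
The nim-sum is 7 ≠ 0, so this is an N-position: the player to move can win.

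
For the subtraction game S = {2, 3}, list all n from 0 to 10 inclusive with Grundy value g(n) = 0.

Build the Grundy sequence with g(k) = mex{g(k−s) : s ∈ {2, 3}, s ≤ k}:
k:     0  1  2  3  4  5  6  7  8  9 10
g(k):  0  0  1  1  2  0  0  1  1  2  0
The P-positions (g = 0) in 0..10 are 0, 1, 5, 6, 10.

0, 1, 5, 6, 10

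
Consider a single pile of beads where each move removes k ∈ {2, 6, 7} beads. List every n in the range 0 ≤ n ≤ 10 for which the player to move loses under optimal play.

0, 1, 4, 5, 9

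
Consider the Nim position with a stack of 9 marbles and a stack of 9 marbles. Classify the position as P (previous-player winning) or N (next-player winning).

P-position

In binary:
  1001  (9)
  1001  (9)
  ----
  0000  (0)
The nim-sum is 0, so this is a P-position: the player to move is in a losing position under optimal play.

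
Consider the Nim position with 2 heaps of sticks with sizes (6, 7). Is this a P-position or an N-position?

N-position

Compute the nim-sum pairwise:
6 ⊕ 7 = 1
The nim-sum is 1 ≠ 0, so this is an N-position: the player to move can win.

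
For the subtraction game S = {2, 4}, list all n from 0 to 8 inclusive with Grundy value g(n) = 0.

0, 1, 6, 7

Compute g(0), g(1), … for moves {2, 4}:
g(0) = mex{} = 0
g(1) = mex{} = 0
g(2) = mex{0} = 1
g(3) = mex{0} = 1
g(4) = mex{0,1} = 2
g(5) = mex{0,1} = 2
g(6) = mex{1,2} = 0
g(7) = mex{1,2} = 0
g(8) = mex{0,2} = 1
The P-positions (g = 0) in 0..8 are 0, 1, 6, 7.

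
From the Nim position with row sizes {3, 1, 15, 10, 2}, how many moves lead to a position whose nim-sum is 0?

1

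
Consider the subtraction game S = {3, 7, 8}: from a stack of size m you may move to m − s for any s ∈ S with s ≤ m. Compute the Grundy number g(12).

Build the Grundy sequence with g(k) = mex{g(k−s) : s ∈ {3, 7, 8}, s ≤ k}:
k:     0  1  2  3  4  5  6  7  8  9 10 11 12
g(k):  0  0  0  1  1  1  0  2  2  1  3  0  0
So g(12) = 0.

0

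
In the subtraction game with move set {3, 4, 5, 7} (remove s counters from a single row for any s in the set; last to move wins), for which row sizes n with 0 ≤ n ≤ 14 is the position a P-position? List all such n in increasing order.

Compute g(0), g(1), … for moves {3, 4, 5, 7}:
g(0) = mex{} = 0
g(1) = mex{} = 0
g(2) = mex{} = 0
g(3) = mex{0} = 1
g(4) = mex{0} = 1
g(5) = mex{0} = 1
g(6) = mex{0,1} = 2
g(7) = mex{0,1} = 2
g(8) = mex{0,1} = 2
g(9) = mex{0,1,2} = 3
g(10) = mex{1,2} = 0
g(11) = mex{1,2} = 0
g(12) = mex{1,2,3} = 0
g(13) = mex{0,2,3} = 1
g(14) = mex{0,2,3} = 1
The P-positions (g = 0) in 0..14 are 0, 1, 2, 10, 11, 12.

0, 1, 2, 10, 11, 12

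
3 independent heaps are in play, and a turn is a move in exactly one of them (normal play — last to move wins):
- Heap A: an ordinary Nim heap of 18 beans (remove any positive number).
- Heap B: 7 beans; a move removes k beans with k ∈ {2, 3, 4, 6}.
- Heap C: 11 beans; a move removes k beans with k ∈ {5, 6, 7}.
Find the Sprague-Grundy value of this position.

19

Heap A is a plain Nim heap of size 18, so its Grundy value is 18.
For heap B, compute g(0), g(1), … with moves {2, 3, 4, 6}:
g(0) = mex{} = 0
g(1) = mex{} = 0
g(2) = mex{0} = 1
g(3) = mex{0} = 1
g(4) = mex{0,1} = 2
g(5) = mex{0,1} = 2
g(6) = mex{0,1,2} = 3
g(7) = mex{0,1,2} = 3
So g(7) = 3.
Build the Grundy sequence for heap C with g(k) = mex{g(k−s) : s ∈ {5, 6, 7}, s ≤ k}:
k:     0  1  2  3  4  5  6  7  8  9 10 11
g(k):  0  0  0  0  0  1  1  1  1  1  2  2
So g(11) = 2.
The value of a disjunctive sum is the nim-sum of the parts.
Combined value = 18 ⊕ 3 ⊕ 2 = 19.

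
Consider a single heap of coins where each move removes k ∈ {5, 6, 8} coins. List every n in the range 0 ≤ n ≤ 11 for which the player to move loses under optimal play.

0, 1, 2, 3, 4

Build the Grundy sequence with g(k) = mex{g(k−s) : s ∈ {5, 6, 8}, s ≤ k}:
k:     0  1  2  3  4  5  6  7  8  9 10 11
g(k):  0  0  0  0  0  1  1  1  1  1  2  2
The P-positions (g = 0) in 0..11 are 0, 1, 2, 3, 4.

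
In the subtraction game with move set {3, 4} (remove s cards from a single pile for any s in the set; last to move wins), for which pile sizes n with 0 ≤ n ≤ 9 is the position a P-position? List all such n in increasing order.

0, 1, 2, 7, 8, 9

Build the Grundy sequence with g(k) = mex{g(k−s) : s ∈ {3, 4}, s ≤ k}:
k:     0  1  2  3  4  5  6  7  8  9
g(k):  0  0  0  1  1  1  2  0  0  0
The P-positions (g = 0) in 0..9 are 0, 1, 2, 7, 8, 9.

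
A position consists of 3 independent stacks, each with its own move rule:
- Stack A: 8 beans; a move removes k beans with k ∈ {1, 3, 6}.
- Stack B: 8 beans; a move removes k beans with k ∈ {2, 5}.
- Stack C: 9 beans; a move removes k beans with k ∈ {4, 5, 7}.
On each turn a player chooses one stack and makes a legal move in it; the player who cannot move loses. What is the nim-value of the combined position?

For stack A, compute g(0), g(1), … with moves {1, 3, 6}:
k:     0  1  2  3  4  5  6  7  8
g(k):  0  1  0  1  0  1  2  3  2
So g(8) = 2.
Grundy values for stack B (subtraction set {2, 5}):
g(0) = mex{} = 0
g(1) = mex{} = 0
g(2) = mex{0} = 1
g(3) = mex{0} = 1
g(4) = mex{1} = 0
g(5) = mex{0,1} = 2
g(6) = mex{0} = 1
g(7) = mex{1,2} = 0
g(8) = mex{1} = 0
So g(8) = 0.
Grundy values for stack C (subtraction set {4, 5, 7}):
g(0) = mex{} = 0
g(1) = mex{} = 0
g(2) = mex{} = 0
g(3) = mex{} = 0
g(4) = mex{0} = 1
g(5) = mex{0} = 1
g(6) = mex{0} = 1
g(7) = mex{0} = 1
g(8) = mex{0,1} = 2
g(9) = mex{0,1} = 2
So g(9) = 2.
By the Sprague-Grundy theorem, the Grundy value of a sum of independent games is the XOR of the component values.
Combined value = 2 ⊕ 0 ⊕ 2 = 0.

0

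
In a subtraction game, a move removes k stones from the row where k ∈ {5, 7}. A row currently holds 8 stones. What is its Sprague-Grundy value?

Build the Grundy sequence with g(k) = mex{g(k−s) : s ∈ {5, 7}, s ≤ k}:
g(0) = mex{} = 0
g(1) = mex{} = 0
g(2) = mex{} = 0
g(3) = mex{} = 0
g(4) = mex{} = 0
g(5) = mex{0} = 1
g(6) = mex{0} = 1
g(7) = mex{0} = 1
g(8) = mex{0} = 1
So g(8) = 1.

1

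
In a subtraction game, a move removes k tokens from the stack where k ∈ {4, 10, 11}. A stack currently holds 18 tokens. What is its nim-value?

2

Compute g(0), g(1), … for moves {4, 10, 11}:
k:     0  1  2  3  4  5  6  7  8  9 10 11 12 13 14 15 16 17 18
g(k):  0  0  0  0  1  1  1  1  0  0  2  2  1  1  3  0  0  0  2
So g(18) = 2.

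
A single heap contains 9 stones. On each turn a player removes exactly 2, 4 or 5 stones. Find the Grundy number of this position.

1

Grundy values for subtraction set {2, 4, 5}:
g(0) = mex{} = 0
g(1) = mex{} = 0
g(2) = mex{0} = 1
g(3) = mex{0} = 1
g(4) = mex{0,1} = 2
g(5) = mex{0,1} = 2
g(6) = mex{0,1,2} = 3
g(7) = mex{1,2} = 0
g(8) = mex{1,2,3} = 0
g(9) = mex{0,2} = 1
So g(9) = 1.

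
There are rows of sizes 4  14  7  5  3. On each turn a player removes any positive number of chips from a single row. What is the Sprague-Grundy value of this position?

In binary:
  0100  (4)
  1110  (14)
  0111  (7)
  0101  (5)
  0011  (3)
  ----
  1011  (11)

11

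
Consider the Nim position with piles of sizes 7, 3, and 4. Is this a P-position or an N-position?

P-position

Nim-sum: 7 XOR 3 XOR 4 = 0.
The nim-sum is 0, so this is a P-position: the player to move is in a losing position under optimal play.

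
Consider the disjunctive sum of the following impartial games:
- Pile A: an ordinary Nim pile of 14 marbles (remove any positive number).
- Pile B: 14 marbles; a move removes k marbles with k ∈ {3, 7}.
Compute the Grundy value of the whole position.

Pile A is a plain Nim pile of size 14, so its Grundy value is 14.
For pile B, compute g(0), g(1), … with moves {3, 7}:
g(0) = mex{} = 0
g(1) = mex{} = 0
g(2) = mex{} = 0
g(3) = mex{0} = 1
g(4) = mex{0} = 1
g(5) = mex{0} = 1
g(6) = mex{1} = 0
g(7) = mex{0,1} = 2
g(8) = mex{0,1} = 2
g(9) = mex{0} = 1
g(10) = mex{1,2} = 0
g(11) = mex{1,2} = 0
g(12) = mex{1} = 0
g(13) = mex{0} = 1
g(14) = mex{0,2} = 1
So g(14) = 1.
The value of a disjunctive sum is the nim-sum of the parts.
Combined value = 14 XOR 1 = 15.

15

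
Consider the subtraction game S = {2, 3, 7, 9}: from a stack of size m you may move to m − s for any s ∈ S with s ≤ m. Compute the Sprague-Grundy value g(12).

3

Grundy values for subtraction set {2, 3, 7, 9}:
k:     0  1  2  3  4  5  6  7  8  9 10 11 12
g(k):  0  0  1  1  2  0  0  1  1  2  2  0  3
So g(12) = 3.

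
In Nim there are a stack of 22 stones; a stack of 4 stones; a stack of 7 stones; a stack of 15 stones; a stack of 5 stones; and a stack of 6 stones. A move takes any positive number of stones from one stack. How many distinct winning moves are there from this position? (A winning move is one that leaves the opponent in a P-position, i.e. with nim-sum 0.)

1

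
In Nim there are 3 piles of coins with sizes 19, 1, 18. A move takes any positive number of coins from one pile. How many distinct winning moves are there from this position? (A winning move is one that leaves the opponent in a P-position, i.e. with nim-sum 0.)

Nim-sum: 19 ⊕ 1 ⊕ 18 = 0.
The nim-sum is already 0, so every move leaves a nonzero nim-sum — there are no winning moves.

0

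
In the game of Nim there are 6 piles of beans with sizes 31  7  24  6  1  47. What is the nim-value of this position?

40

In binary:
  011111  (31)
  000111  (7)
  011000  (24)
  000110  (6)
  000001  (1)
  101111  (47)
  ------
  101000  (40)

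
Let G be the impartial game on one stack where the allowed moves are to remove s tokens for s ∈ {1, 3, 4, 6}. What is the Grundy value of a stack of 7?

0

Compute g(0), g(1), … for moves {1, 3, 4, 6}:
g(0) = mex{} = 0
g(1) = mex{0} = 1
g(2) = mex{1} = 0
g(3) = mex{0} = 1
g(4) = mex{0,1} = 2
g(5) = mex{0,1,2} = 3
g(6) = mex{0,1,3} = 2
g(7) = mex{1,2} = 0
So g(7) = 0.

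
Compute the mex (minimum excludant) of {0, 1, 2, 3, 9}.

4

The values 0, 1, 2, 3 are all present; 4 is the first non-negative integer missing from the set.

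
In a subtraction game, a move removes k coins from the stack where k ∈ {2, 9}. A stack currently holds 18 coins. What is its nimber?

Compute g(0), g(1), … for moves {2, 9}:
k:     0  1  2  3  4  5  6  7  8  9 10 11 12 13 14 15 16 17 18
g(k):  0  0  1  1  0  0  1  1  0  2  1  0  0  1  1  0  0  1  1
So g(18) = 1.

1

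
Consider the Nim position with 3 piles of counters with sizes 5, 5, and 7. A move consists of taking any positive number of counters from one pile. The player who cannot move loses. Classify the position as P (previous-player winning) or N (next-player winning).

N-position

Compute the nim-sum pairwise:
5 XOR 5 = 0
0 XOR 7 = 7
The nim-sum is 7 ≠ 0, so this is an N-position: the player to move can win.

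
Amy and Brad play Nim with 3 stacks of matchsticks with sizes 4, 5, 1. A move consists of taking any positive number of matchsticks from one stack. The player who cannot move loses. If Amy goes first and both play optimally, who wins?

Bitwise XOR of the heap sizes:
  100  (4)
  101  (5)
  001  (1)
  ---
  000  (0)
The nim-sum is 0, so this is a P-position: the player to move is in a losing position under optimal play; Amy is about to move from it and so loses — Brad wins.

Brad wins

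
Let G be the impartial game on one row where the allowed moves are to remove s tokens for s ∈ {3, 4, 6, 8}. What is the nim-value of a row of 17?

2

Grundy values for subtraction set {3, 4, 6, 8}:
k:     0  1  2  3  4  5  6  7  8  9 10 11 12 13 14 15 16 17
g(k):  0  0  0  1  1  1  2  2  2  3  3  0  0  0  1  1  1  2
So g(17) = 2.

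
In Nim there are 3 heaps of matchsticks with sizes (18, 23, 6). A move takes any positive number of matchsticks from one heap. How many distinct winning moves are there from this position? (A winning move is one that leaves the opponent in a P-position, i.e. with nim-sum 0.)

Write each in binary and XOR column by column:
  10010  (18)
  10111  (23)
  00110  (6)
  -----
  00011  (3)
The overall nim-sum is X = 3. A heap of size p has a winning move iff p XOR X < p (reduce it to p XOR X).
  18: 18 XOR 3 = 17 < 18 — winning move (to 17).
  23: 23 XOR 3 = 20 < 23 — winning move (to 20).
  6: 6 XOR 3 = 5 < 6 — winning move (to 5).
That gives 3 winning moves.

3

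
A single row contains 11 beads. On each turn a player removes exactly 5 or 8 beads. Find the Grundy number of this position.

Compute g(0), g(1), … for moves {5, 8}:
k:     0  1  2  3  4  5  6  7  8  9 10 11
g(k):  0  0  0  0  0  1  1  1  1  1  2  2
So g(11) = 2.

2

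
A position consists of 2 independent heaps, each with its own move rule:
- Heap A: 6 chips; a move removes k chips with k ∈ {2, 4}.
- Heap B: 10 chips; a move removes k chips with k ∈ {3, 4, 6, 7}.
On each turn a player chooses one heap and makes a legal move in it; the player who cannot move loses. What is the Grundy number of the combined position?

0

For heap A, compute g(0), g(1), … with moves {2, 4}:
k:     0  1  2  3  4  5  6
g(k):  0  0  1  1  2  2  0
So g(6) = 0.
For heap B, compute g(0), g(1), … with moves {3, 4, 6, 7}:
g(0) = mex{} = 0
g(1) = mex{} = 0
g(2) = mex{} = 0
g(3) = mex{0} = 1
g(4) = mex{0} = 1
g(5) = mex{0} = 1
g(6) = mex{0,1} = 2
g(7) = mex{0,1} = 2
g(8) = mex{0,1} = 2
g(9) = mex{0,1,2} = 3
g(10) = mex{1,2} = 0
So g(10) = 0.
The value of a disjunctive sum is the nim-sum of the parts.
Combined value = 0 XOR 0 = 0.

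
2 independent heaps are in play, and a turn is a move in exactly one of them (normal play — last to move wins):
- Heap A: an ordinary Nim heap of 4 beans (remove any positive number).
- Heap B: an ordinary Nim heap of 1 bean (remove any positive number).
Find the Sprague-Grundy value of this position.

Heap A is a plain Nim heap of size 4, so its Grundy value is 4.
Heap B is a plain Nim heap of size 1, so its Grundy value is 1.
The value of a disjunctive sum is the nim-sum of the parts.
Combined value = 4 ⊕ 1 = 5.

5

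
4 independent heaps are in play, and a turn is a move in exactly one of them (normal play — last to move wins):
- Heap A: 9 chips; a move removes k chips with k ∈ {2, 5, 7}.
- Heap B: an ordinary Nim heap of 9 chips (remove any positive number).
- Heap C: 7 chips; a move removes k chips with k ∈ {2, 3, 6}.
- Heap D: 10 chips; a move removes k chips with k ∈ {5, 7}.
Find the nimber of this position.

8

Build the Grundy sequence for heap A with g(k) = mex{g(k−s) : s ∈ {2, 5, 7}, s ≤ k}:
k:     0  1  2  3  4  5  6  7  8  9
g(k):  0  0  1  1  0  2  1  3  2  2
So g(9) = 2.
Heap B is a plain Nim heap of size 9, so its Grundy value is 9.
Build the Grundy sequence for heap C with g(k) = mex{g(k−s) : s ∈ {2, 3, 6}, s ≤ k}:
k:     0  1  2  3  4  5  6  7
g(k):  0  0  1  1  2  0  3  1
So g(7) = 1.
Grundy values for heap D (subtraction set {5, 7}):
g(0) = mex{} = 0
g(1) = mex{} = 0
g(2) = mex{} = 0
g(3) = mex{} = 0
g(4) = mex{} = 0
g(5) = mex{0} = 1
g(6) = mex{0} = 1
g(7) = mex{0} = 1
g(8) = mex{0} = 1
g(9) = mex{0} = 1
g(10) = mex{0,1} = 2
So g(10) = 2.
The value of a disjunctive sum is the nim-sum of the parts.
Combined value = 2 XOR 9 XOR 1 XOR 2 = 8.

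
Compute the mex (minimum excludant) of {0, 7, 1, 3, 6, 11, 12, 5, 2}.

4

The values 0, 1, 2, 3 are all present; 4 is the first non-negative integer missing from the set.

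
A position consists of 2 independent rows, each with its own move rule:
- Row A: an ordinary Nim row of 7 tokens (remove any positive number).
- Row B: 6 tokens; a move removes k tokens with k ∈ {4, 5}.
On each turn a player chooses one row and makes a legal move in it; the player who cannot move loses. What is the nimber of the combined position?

Row A is a plain Nim row of size 7, so its Grundy value is 7.
Grundy values for row B (subtraction set {4, 5}):
g(0) = mex{} = 0
g(1) = mex{} = 0
g(2) = mex{} = 0
g(3) = mex{} = 0
g(4) = mex{0} = 1
g(5) = mex{0} = 1
g(6) = mex{0} = 1
So g(6) = 1.
By the Sprague-Grundy theorem, the Grundy value of a sum of independent games is the XOR of the component values.
Combined value = 7 ⊕ 1 = 6.

6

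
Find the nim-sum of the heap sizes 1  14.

Bitwise XOR of the heap sizes:
  0001  (1)
  1110  (14)
  ----
  1111  (15)

15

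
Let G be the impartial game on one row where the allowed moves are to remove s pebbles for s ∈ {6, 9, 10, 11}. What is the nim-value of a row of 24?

Grundy values for subtraction set {6, 9, 10, 11}:
k:     0  1  2  3  4  5  6  7  8  9 10 11 12 13 14 15 16 17 18 19 20 21 22 23 24
g(k):  0  0  0  0  0  0  1  1  1  1  1  1  2  2  2  2  2  0  0  0  0  0  0  1  1
So g(24) = 1.

1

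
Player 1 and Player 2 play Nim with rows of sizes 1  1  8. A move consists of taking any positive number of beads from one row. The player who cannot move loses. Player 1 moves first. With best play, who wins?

Nim-sum: 1 ^ 1 ^ 8 = 8.
The nim-sum is 8 ≠ 0, so this is an N-position: the player to move can win; Player 1 has a winning move.

Player 1 wins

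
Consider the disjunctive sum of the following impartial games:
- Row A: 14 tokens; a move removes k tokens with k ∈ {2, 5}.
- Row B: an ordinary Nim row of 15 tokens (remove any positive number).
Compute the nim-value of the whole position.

15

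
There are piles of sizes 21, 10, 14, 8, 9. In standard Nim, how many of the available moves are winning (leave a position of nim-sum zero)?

1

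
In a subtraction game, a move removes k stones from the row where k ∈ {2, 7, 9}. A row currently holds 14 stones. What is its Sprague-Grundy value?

3

Compute g(0), g(1), … for moves {2, 7, 9}:
g(0) = mex{} = 0
g(1) = mex{} = 0
g(2) = mex{0} = 1
g(3) = mex{0} = 1
g(4) = mex{1} = 0
g(5) = mex{1} = 0
g(6) = mex{0} = 1
g(7) = mex{0} = 1
g(8) = mex{0,1} = 2
g(9) = mex{0,1} = 2
g(10) = mex{0,1,2} = 3
g(11) = mex{0,1,2} = 3
g(12) = mex{0,1,3} = 2
g(13) = mex{0,1,3} = 2
g(14) = mex{0,1,2} = 3
So g(14) = 3.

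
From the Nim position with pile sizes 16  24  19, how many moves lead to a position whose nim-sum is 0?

3

Nim-sum: 16 ^ 24 ^ 19 = 27.
The overall nim-sum is X = 27. A pile of size p has a winning move iff p XOR X < p (reduce it to p XOR X).
  16: 16 XOR 27 = 11 < 16 — winning move (to 11).
  24: 24 XOR 27 = 3 < 24 — winning move (to 3).
  19: 19 XOR 27 = 8 < 19 — winning move (to 8).
That gives 3 winning moves.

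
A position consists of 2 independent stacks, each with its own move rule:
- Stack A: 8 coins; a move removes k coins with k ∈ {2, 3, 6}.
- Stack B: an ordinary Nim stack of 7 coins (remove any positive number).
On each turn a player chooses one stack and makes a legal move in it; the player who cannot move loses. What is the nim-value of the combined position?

5

For stack A, compute g(0), g(1), … with moves {2, 3, 6}:
g(0) = mex{} = 0
g(1) = mex{} = 0
g(2) = mex{0} = 1
g(3) = mex{0} = 1
g(4) = mex{0,1} = 2
g(5) = mex{1} = 0
g(6) = mex{0,1,2} = 3
g(7) = mex{0,2} = 1
g(8) = mex{0,1,3} = 2
So g(8) = 2.
Stack B is a plain Nim stack of size 7, so its Grundy value is 7.
The value of a disjunctive sum is the nim-sum of the parts.
Combined value = 2 ⊕ 7 = 5.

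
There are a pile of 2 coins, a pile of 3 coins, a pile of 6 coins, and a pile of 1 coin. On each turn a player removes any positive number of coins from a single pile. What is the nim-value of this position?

Bitwise XOR of the heap sizes:
  010  (2)
  011  (3)
  110  (6)
  001  (1)
  ---
  110  (6)

6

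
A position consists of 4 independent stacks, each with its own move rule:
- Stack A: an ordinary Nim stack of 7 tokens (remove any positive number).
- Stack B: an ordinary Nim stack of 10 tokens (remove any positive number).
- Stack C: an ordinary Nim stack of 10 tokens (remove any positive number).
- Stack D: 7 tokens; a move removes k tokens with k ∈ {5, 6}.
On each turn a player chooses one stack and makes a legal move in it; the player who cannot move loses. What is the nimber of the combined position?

6

Stack A is a plain Nim stack of size 7, so its Grundy value is 7.
Stack B is a plain Nim stack of size 10, so its Grundy value is 10.
Stack C is a plain Nim stack of size 10, so its Grundy value is 10.
Build the Grundy sequence for stack D with g(k) = mex{g(k−s) : s ∈ {5, 6}, s ≤ k}:
k:     0  1  2  3  4  5  6  7
g(k):  0  0  0  0  0  1  1  1
So g(7) = 1.
The value of a disjunctive sum is the nim-sum of the parts.
Combined value = 7 XOR 10 XOR 10 XOR 1 = 6.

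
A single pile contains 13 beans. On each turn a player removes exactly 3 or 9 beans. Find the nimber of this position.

0

Build the Grundy sequence with g(k) = mex{g(k−s) : s ∈ {3, 9}, s ≤ k}:
g(0) = mex{} = 0
g(1) = mex{} = 0
g(2) = mex{} = 0
g(3) = mex{0} = 1
g(4) = mex{0} = 1
g(5) = mex{0} = 1
g(6) = mex{1} = 0
g(7) = mex{1} = 0
g(8) = mex{1} = 0
g(9) = mex{0} = 1
g(10) = mex{0} = 1
g(11) = mex{0} = 1
g(12) = mex{1} = 0
g(13) = mex{1} = 0
So g(13) = 0.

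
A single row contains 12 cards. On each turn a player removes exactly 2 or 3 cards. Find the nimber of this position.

1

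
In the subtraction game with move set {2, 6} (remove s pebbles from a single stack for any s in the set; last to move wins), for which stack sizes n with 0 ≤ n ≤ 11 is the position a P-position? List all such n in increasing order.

0, 1, 4, 5, 8, 9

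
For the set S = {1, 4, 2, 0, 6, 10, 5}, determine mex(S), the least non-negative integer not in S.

3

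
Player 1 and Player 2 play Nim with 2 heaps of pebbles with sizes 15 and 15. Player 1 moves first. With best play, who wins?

Nim-sum: 15 XOR 15 = 0.
The nim-sum is 0, so this is a P-position: the player to move is in a losing position under optimal play; Player 1 is about to move from it and so loses — Player 2 wins.

Player 2 wins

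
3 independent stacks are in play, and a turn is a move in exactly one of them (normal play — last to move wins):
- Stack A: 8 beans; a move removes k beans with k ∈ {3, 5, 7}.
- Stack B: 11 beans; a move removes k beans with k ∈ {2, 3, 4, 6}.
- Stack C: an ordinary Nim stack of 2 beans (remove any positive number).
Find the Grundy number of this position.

Build the Grundy sequence for stack A with g(k) = mex{g(k−s) : s ∈ {3, 5, 7}, s ≤ k}:
g(0) = mex{} = 0
g(1) = mex{} = 0
g(2) = mex{} = 0
g(3) = mex{0} = 1
g(4) = mex{0} = 1
g(5) = mex{0} = 1
g(6) = mex{0,1} = 2
g(7) = mex{0,1} = 2
g(8) = mex{0,1} = 2
So g(8) = 2.
Build the Grundy sequence for stack B with g(k) = mex{g(k−s) : s ∈ {2, 3, 4, 6}, s ≤ k}:
g(0) = mex{} = 0
g(1) = mex{} = 0
g(2) = mex{0} = 1
g(3) = mex{0} = 1
g(4) = mex{0,1} = 2
g(5) = mex{0,1} = 2
g(6) = mex{0,1,2} = 3
g(7) = mex{0,1,2} = 3
g(8) = mex{1,2,3} = 0
g(9) = mex{1,2,3} = 0
g(10) = mex{0,2,3} = 1
g(11) = mex{0,2,3} = 1
So g(11) = 1.
Stack C is a plain Nim stack of size 2, so its Grundy value is 2.
The value of a disjunctive sum is the nim-sum of the parts.
Combined value = 2 XOR 1 XOR 2 = 1.

1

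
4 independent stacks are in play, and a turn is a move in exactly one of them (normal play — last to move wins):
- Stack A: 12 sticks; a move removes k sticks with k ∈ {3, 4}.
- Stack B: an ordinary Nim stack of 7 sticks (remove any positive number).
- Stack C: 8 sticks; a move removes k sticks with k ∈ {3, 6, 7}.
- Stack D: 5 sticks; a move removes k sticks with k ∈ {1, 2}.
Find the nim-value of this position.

6

Grundy values for stack A (subtraction set {3, 4}):
k:     0  1  2  3  4  5  6  7  8  9 10 11 12
g(k):  0  0  0  1  1  1  2  0  0  0  1  1  1
So g(12) = 1.
Stack B is a plain Nim stack of size 7, so its Grundy value is 7.
For stack C, compute g(0), g(1), … with moves {3, 6, 7}:
k:     0  1  2  3  4  5  6  7  8
g(k):  0  0  0  1  1  1  2  2  2
So g(8) = 2.
For stack D, compute g(0), g(1), … with moves {1, 2}:
k:     0  1  2  3  4  5
g(k):  0  1  2  0  1  2
So g(5) = 2.
The value of a disjunctive sum is the nim-sum of the parts.
Combined value = 1 ⊕ 7 ⊕ 2 ⊕ 2 = 6.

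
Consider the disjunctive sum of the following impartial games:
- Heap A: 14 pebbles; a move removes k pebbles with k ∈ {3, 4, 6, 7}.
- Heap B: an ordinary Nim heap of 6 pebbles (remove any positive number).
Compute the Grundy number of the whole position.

7

For heap A, compute g(0), g(1), … with moves {3, 4, 6, 7}:
k:     0  1  2  3  4  5  6  7  8  9 10 11 12 13 14
g(k):  0  0  0  1  1  1  2  2  2  3  0  0  0  1  1
So g(14) = 1.
Heap B is a plain Nim heap of size 6, so its Grundy value is 6.
The value of a disjunctive sum is the nim-sum of the parts.
Combined value = 1 XOR 6 = 7.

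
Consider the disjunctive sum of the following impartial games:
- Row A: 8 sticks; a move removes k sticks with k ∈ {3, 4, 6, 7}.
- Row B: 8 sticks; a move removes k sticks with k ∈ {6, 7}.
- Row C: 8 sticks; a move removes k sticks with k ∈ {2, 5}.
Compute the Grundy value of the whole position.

3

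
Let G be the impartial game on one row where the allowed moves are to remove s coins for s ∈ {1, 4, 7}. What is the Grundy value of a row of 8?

Grundy values for subtraction set {1, 4, 7}:
g(0) = mex{} = 0
g(1) = mex{0} = 1
g(2) = mex{1} = 0
g(3) = mex{0} = 1
g(4) = mex{0,1} = 2
g(5) = mex{1,2} = 0
g(6) = mex{0} = 1
g(7) = mex{0,1} = 2
g(8) = mex{1,2} = 0
So g(8) = 0.

0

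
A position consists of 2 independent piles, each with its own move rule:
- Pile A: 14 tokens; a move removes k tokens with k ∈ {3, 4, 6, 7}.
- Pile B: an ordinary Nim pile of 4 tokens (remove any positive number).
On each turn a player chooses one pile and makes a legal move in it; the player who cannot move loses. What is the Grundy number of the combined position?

Build the Grundy sequence for pile A with g(k) = mex{g(k−s) : s ∈ {3, 4, 6, 7}, s ≤ k}:
g(0) = mex{} = 0
g(1) = mex{} = 0
g(2) = mex{} = 0
g(3) = mex{0} = 1
g(4) = mex{0} = 1
g(5) = mex{0} = 1
g(6) = mex{0,1} = 2
g(7) = mex{0,1} = 2
g(8) = mex{0,1} = 2
g(9) = mex{0,1,2} = 3
g(10) = mex{1,2} = 0
g(11) = mex{1,2} = 0
g(12) = mex{1,2,3} = 0
g(13) = mex{0,2,3} = 1
g(14) = mex{0,2} = 1
So g(14) = 1.
Pile B is a plain Nim pile of size 4, so its Grundy value is 4.
By the Sprague-Grundy theorem, the Grundy value of a sum of independent games is the XOR of the component values.
Combined value = 1 XOR 4 = 5.

5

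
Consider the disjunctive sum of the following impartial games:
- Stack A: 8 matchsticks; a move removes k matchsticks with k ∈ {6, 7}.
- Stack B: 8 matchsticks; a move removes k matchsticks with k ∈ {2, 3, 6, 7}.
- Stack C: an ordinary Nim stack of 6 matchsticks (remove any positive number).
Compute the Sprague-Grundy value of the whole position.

5

Build the Grundy sequence for stack A with g(k) = mex{g(k−s) : s ∈ {6, 7}, s ≤ k}:
k:     0  1  2  3  4  5  6  7  8
g(k):  0  0  0  0  0  0  1  1  1
So g(8) = 1.
For stack B, compute g(0), g(1), … with moves {2, 3, 6, 7}:
g(0) = mex{} = 0
g(1) = mex{} = 0
g(2) = mex{0} = 1
g(3) = mex{0} = 1
g(4) = mex{0,1} = 2
g(5) = mex{1} = 0
g(6) = mex{0,1,2} = 3
g(7) = mex{0,2} = 1
g(8) = mex{0,1,3} = 2
So g(8) = 2.
Stack C is a plain Nim stack of size 6, so its Grundy value is 6.
By the Sprague-Grundy theorem, the Grundy value of a sum of independent games is the XOR of the component values.
Combined value = 1 XOR 2 XOR 6 = 5.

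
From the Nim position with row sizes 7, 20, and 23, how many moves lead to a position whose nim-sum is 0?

Nim-sum: 7 ⊕ 20 ⊕ 23 = 4.
The overall nim-sum is X = 4. A row of size p has a winning move iff p XOR X < p (reduce it to p XOR X).
  7: 7 XOR 4 = 3 < 7 — winning move (to 3).
  20: 20 XOR 4 = 16 < 20 — winning move (to 16).
  23: 23 XOR 4 = 19 < 23 — winning move (to 19).
That gives 3 winning moves.

3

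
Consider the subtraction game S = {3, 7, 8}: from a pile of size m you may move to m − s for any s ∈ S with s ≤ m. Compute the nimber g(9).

1

Build the Grundy sequence with g(k) = mex{g(k−s) : s ∈ {3, 7, 8}, s ≤ k}:
g(0) = mex{} = 0
g(1) = mex{} = 0
g(2) = mex{} = 0
g(3) = mex{0} = 1
g(4) = mex{0} = 1
g(5) = mex{0} = 1
g(6) = mex{1} = 0
g(7) = mex{0,1} = 2
g(8) = mex{0,1} = 2
g(9) = mex{0} = 1
So g(9) = 1.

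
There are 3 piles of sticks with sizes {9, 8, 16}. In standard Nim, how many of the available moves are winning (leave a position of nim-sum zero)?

Compute the nim-sum pairwise:
9 ^ 8 = 1
1 ^ 16 = 17
The overall nim-sum is X = 17. A pile of size p has a winning move iff p XOR X < p (reduce it to p XOR X).
  9: 9 XOR 17 = 24 ≥ 9 — no move.
  8: 8 XOR 17 = 25 ≥ 8 — no move.
  16: 16 XOR 17 = 1 < 16 — winning move (to 1).
That gives 1 winning move.

1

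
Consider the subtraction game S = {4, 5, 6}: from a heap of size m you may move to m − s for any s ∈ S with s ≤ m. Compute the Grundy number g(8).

Compute g(0), g(1), … for moves {4, 5, 6}:
g(0) = mex{} = 0
g(1) = mex{} = 0
g(2) = mex{} = 0
g(3) = mex{} = 0
g(4) = mex{0} = 1
g(5) = mex{0} = 1
g(6) = mex{0} = 1
g(7) = mex{0} = 1
g(8) = mex{0,1} = 2
So g(8) = 2.

2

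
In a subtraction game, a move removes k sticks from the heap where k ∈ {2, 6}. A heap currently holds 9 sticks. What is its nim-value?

Build the Grundy sequence with g(k) = mex{g(k−s) : s ∈ {2, 6}, s ≤ k}:
g(0) = mex{} = 0
g(1) = mex{} = 0
g(2) = mex{0} = 1
g(3) = mex{0} = 1
g(4) = mex{1} = 0
g(5) = mex{1} = 0
g(6) = mex{0} = 1
g(7) = mex{0} = 1
g(8) = mex{1} = 0
g(9) = mex{1} = 0
So g(9) = 0.

0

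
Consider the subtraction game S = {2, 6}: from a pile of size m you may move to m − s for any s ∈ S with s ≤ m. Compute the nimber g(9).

0

Build the Grundy sequence with g(k) = mex{g(k−s) : s ∈ {2, 6}, s ≤ k}:
k:     0  1  2  3  4  5  6  7  8  9
g(k):  0  0  1  1  0  0  1  1  0  0
So g(9) = 0.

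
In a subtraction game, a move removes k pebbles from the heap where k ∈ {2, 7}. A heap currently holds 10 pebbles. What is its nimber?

0

Build the Grundy sequence with g(k) = mex{g(k−s) : s ∈ {2, 7}, s ≤ k}:
g(0) = mex{} = 0
g(1) = mex{} = 0
g(2) = mex{0} = 1
g(3) = mex{0} = 1
g(4) = mex{1} = 0
g(5) = mex{1} = 0
g(6) = mex{0} = 1
g(7) = mex{0} = 1
g(8) = mex{0,1} = 2
g(9) = mex{1} = 0
g(10) = mex{1,2} = 0
So g(10) = 0.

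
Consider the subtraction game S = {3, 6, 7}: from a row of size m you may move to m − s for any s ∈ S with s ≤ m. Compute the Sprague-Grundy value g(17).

2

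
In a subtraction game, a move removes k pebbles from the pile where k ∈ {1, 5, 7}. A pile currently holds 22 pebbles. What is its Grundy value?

Compute g(0), g(1), … for moves {1, 5, 7}:
k:     0  1  2  3  4  5  6  7  8  9 10 11 12 13 14 15 16 17 18 19 20 21 22
g(k):  0  1  0  1  0  1  0  1  0  1  0  1  0  1  0  1  0  1  0  1  0  1  0
So g(22) = 0.

0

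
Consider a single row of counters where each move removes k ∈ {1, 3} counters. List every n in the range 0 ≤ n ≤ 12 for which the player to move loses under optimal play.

0, 2, 4, 6, 8, 10, 12

Grundy values for subtraction set {1, 3}:
g(0) = mex{} = 0
g(1) = mex{0} = 1
g(2) = mex{1} = 0
g(3) = mex{0} = 1
g(4) = mex{1} = 0
g(5) = mex{0} = 1
g(6) = mex{1} = 0
g(7) = mex{0} = 1
g(8) = mex{1} = 0
g(9) = mex{0} = 1
g(10) = mex{1} = 0
g(11) = mex{0} = 1
g(12) = mex{1} = 0
The P-positions (g = 0) in 0..12 are 0, 2, 4, 6, 8, 10, 12.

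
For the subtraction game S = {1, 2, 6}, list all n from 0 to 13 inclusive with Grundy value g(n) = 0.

Compute g(0), g(1), … for moves {1, 2, 6}:
k:     0  1  2  3  4  5  6  7  8  9 10 11 12 13
g(k):  0  1  2  0  1  2  3  0  1  2  0  1  2  3
The P-positions (g = 0) in 0..13 are 0, 3, 7, 10.

0, 3, 7, 10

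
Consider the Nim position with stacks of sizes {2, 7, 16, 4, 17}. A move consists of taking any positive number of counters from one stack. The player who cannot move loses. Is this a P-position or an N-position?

Bitwise XOR of the heap sizes:
  00010  (2)
  00111  (7)
  10000  (16)
  00100  (4)
  10001  (17)
  -----
  00000  (0)
The nim-sum is 0, so this is a P-position: the player to move is in a losing position under optimal play.

P-position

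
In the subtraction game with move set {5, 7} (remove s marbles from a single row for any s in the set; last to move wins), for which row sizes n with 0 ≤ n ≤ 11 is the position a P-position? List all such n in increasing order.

Compute g(0), g(1), … for moves {5, 7}:
g(0) = mex{} = 0
g(1) = mex{} = 0
g(2) = mex{} = 0
g(3) = mex{} = 0
g(4) = mex{} = 0
g(5) = mex{0} = 1
g(6) = mex{0} = 1
g(7) = mex{0} = 1
g(8) = mex{0} = 1
g(9) = mex{0} = 1
g(10) = mex{0,1} = 2
g(11) = mex{0,1} = 2
The P-positions (g = 0) in 0..11 are 0, 1, 2, 3, 4.

0, 1, 2, 3, 4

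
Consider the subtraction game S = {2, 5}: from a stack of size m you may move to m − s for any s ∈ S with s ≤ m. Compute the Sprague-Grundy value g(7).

0

Build the Grundy sequence with g(k) = mex{g(k−s) : s ∈ {2, 5}, s ≤ k}:
k:     0  1  2  3  4  5  6  7
g(k):  0  0  1  1  0  2  1  0
So g(7) = 0.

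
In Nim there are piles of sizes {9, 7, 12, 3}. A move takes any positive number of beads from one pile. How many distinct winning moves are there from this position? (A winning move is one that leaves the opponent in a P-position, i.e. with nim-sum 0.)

Nim-sum: 9 ^ 7 ^ 12 ^ 3 = 1.
The overall nim-sum is X = 1. A pile of size p has a winning move iff p XOR X < p (reduce it to p XOR X).
  9: 9 XOR 1 = 8 < 9 — winning move (to 8).
  7: 7 XOR 1 = 6 < 7 — winning move (to 6).
  12: 12 XOR 1 = 13 ≥ 12 — no move.
  3: 3 XOR 1 = 2 < 3 — winning move (to 2).
That gives 3 winning moves.

3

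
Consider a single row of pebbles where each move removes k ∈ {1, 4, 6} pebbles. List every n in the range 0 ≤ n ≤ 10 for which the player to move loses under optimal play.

Compute g(0), g(1), … for moves {1, 4, 6}:
g(0) = mex{} = 0
g(1) = mex{0} = 1
g(2) = mex{1} = 0
g(3) = mex{0} = 1
g(4) = mex{0,1} = 2
g(5) = mex{1,2} = 0
g(6) = mex{0} = 1
g(7) = mex{1} = 0
g(8) = mex{0,2} = 1
g(9) = mex{0,1} = 2
g(10) = mex{1,2} = 0
The P-positions (g = 0) in 0..10 are 0, 2, 5, 7, 10.

0, 2, 5, 7, 10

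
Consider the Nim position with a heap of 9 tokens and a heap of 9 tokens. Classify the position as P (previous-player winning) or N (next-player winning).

Nim-sum: 9 XOR 9 = 0.
The nim-sum is 0, so this is a P-position: the player to move is in a losing position under optimal play.

P-position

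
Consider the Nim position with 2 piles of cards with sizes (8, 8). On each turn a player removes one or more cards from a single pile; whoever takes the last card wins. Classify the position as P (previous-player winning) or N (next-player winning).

P-position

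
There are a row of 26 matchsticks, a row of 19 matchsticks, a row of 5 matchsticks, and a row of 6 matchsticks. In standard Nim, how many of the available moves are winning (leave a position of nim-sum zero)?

Compute the nim-sum pairwise:
26 ⊕ 19 = 9
9 ⊕ 5 = 12
12 ⊕ 6 = 10
The overall nim-sum is X = 10. A row of size p has a winning move iff p XOR X < p (reduce it to p XOR X).
  26: 26 XOR 10 = 16 < 26 — winning move (to 16).
  19: 19 XOR 10 = 25 ≥ 19 — no move.
  5: 5 XOR 10 = 15 ≥ 5 — no move.
  6: 6 XOR 10 = 12 ≥ 6 — no move.
That gives 1 winning move.

1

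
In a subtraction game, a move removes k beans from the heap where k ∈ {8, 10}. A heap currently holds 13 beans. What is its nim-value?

Build the Grundy sequence with g(k) = mex{g(k−s) : s ∈ {8, 10}, s ≤ k}:
g(0) = mex{} = 0
g(1) = mex{} = 0
g(2) = mex{} = 0
g(3) = mex{} = 0
g(4) = mex{} = 0
g(5) = mex{} = 0
g(6) = mex{} = 0
g(7) = mex{} = 0
g(8) = mex{0} = 1
g(9) = mex{0} = 1
g(10) = mex{0} = 1
g(11) = mex{0} = 1
g(12) = mex{0} = 1
g(13) = mex{0} = 1
So g(13) = 1.

1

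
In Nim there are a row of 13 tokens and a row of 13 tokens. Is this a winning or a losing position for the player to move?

Losing position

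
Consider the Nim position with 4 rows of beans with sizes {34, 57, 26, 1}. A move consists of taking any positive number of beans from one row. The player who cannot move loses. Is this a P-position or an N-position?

P-position

Bitwise XOR of the heap sizes:
  100010  (34)
  111001  (57)
  011010  (26)
  000001  (1)
  ------
  000000  (0)
The nim-sum is 0, so this is a P-position: the player to move is in a losing position under optimal play.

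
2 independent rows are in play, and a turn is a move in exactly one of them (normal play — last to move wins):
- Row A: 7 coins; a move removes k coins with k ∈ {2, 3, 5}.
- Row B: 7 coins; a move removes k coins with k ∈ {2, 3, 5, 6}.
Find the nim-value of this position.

3

Grundy values for row A (subtraction set {2, 3, 5}):
k:     0  1  2  3  4  5  6  7
g(k):  0  0  1  1  2  2  3  0
So g(7) = 0.
For row B, compute g(0), g(1), … with moves {2, 3, 5, 6}:
k:     0  1  2  3  4  5  6  7
g(k):  0  0  1  1  2  2  3  3
So g(7) = 3.
By the Sprague-Grundy theorem, the Grundy value of a sum of independent games is the XOR of the component values.
Combined value = 0 ⊕ 3 = 3.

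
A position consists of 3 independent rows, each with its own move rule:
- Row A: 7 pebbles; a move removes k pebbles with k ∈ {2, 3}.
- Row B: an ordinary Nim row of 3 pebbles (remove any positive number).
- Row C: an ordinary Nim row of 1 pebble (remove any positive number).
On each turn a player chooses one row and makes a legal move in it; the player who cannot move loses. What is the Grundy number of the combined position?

Build the Grundy sequence for row A with g(k) = mex{g(k−s) : s ∈ {2, 3}, s ≤ k}:
k:     0  1  2  3  4  5  6  7
g(k):  0  0  1  1  2  0  0  1
So g(7) = 1.
Row B is a plain Nim row of size 3, so its Grundy value is 3.
Row C is a plain Nim row of size 1, so its Grundy value is 1.
The value of a disjunctive sum is the nim-sum of the parts.
Combined value = 1 XOR 3 XOR 1 = 3.

3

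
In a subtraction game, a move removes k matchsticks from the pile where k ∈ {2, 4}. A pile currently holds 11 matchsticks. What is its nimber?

2

Grundy values for subtraction set {2, 4}:
k:     0  1  2  3  4  5  6  7  8  9 10 11
g(k):  0  0  1  1  2  2  0  0  1  1  2  2
So g(11) = 2.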